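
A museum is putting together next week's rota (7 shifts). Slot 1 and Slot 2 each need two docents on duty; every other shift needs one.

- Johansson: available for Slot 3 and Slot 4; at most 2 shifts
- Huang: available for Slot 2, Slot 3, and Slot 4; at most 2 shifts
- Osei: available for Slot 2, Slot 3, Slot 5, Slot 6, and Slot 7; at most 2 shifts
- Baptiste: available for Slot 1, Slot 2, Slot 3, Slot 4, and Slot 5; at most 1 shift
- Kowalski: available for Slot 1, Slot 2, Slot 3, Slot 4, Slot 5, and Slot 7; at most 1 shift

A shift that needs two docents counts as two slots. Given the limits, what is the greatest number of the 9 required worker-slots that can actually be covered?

7

Total capacity across all docents is 2+2+2+1+1 = 8, and 9 slots are needed, so at most 8 can be filled.
Shifts {Slot 1, Slot 2, Slot 5, Slot 6} need 6 slots but only Huang, Osei, Baptiste, and Kowalski are available for them, supplying at most 5 — so at least 1 slot must go unfilled.
An assignment achieving 7: Slot 1→Baptiste+Kowalski, Slot 2→Huang, Slot 3→Johansson, Slot 4→Johansson, Slot 6→Osei, Slot 7→Osei.
Loads: Johansson 2/2, Huang 1/2, Osei 2/2, Baptiste 1/1, Kowalski 1/1.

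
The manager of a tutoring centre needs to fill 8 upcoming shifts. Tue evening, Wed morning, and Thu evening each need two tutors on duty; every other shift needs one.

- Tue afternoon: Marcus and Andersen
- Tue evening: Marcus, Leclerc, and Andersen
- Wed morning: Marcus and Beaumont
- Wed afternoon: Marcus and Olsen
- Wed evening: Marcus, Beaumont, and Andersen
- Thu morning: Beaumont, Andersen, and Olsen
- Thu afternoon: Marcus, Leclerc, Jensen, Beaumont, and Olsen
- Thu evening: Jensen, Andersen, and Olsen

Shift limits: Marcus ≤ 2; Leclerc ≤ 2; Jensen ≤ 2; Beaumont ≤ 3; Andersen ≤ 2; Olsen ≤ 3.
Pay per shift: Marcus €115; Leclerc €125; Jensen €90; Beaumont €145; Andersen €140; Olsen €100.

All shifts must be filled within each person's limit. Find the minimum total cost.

Wed morning can only be covered by Marcus and Beaumont, so that assignment is forced.
Picking the cheapest available tutor for each shift independently would cost €1210, but that ignores the shift limits.
An optimal schedule: Tue afternoon→Marcus, Tue evening→Leclerc+Andersen, Wed morning→Marcus+Beaumont, Wed afternoon→Olsen, Wed evening→Andersen, Thu morning→Olsen, Thu afternoon→Jensen, Thu evening→Jensen+Olsen.
Total: 115 + 125 + 140 + 115 + 145 + 100 + 140 + 100 + 90 + 90 + 100 = €1260.

€1260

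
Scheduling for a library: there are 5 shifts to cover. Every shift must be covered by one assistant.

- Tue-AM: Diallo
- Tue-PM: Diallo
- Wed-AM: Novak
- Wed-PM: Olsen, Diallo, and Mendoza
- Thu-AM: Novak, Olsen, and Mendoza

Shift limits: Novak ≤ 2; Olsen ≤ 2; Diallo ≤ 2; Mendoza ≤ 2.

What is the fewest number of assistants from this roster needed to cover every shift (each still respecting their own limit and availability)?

3

5 slots to fill and no one can take more than 2, so at least ⌈5/2⌉ = 3 assistants are needed.
Novak, Olsen, and Diallo alone can cover everything: Tue-AM→Diallo, Tue-PM→Diallo, Wed-AM→Novak, Wed-PM→Olsen, Thu-AM→Novak.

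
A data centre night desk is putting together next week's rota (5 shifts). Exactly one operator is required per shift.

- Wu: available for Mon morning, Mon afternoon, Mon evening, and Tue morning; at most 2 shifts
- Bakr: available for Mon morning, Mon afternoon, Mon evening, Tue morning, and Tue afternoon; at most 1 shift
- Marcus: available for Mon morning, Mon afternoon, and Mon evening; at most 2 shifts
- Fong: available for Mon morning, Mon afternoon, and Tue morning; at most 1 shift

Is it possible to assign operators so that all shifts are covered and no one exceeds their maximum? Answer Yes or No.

Yes

Tue afternoon can only be covered by Bakr, so that assignment is forced.
One valid schedule: Mon morning→Marcus, Mon afternoon→Marcus, Mon evening→Wu, Tue morning→Wu, Tue afternoon→Bakr.
Loads: Wu 2/2, Bakr 1/1, Marcus 2/2, Fong 0/1 — all within limits.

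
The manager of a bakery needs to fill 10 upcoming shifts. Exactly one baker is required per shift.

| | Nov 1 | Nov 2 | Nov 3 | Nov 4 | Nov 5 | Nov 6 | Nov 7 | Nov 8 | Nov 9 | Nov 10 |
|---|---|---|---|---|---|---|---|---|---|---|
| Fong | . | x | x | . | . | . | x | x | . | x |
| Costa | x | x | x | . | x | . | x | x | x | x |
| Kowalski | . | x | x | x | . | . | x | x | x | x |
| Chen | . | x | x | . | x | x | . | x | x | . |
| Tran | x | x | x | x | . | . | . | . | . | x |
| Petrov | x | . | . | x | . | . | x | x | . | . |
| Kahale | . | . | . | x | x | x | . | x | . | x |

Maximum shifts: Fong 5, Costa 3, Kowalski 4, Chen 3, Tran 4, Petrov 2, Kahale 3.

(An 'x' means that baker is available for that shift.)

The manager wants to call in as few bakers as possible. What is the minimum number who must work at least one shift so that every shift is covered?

10 slots to fill and no one can take more than 5, so at least ⌈10/5⌉ = 2 bakers are needed.
Any 2 bakers together have capacity at most 5+4 = 9 < 10 slots, so 2 can never suffice.
Fong, Costa, and Kahale alone can cover everything: Nov 1→Costa, Nov 2→Fong, Nov 3→Fong, Nov 4→Kahale, Nov 5→Costa, Nov 6→Kahale, Nov 7→Fong, Nov 8→Fong, Nov 9→Costa, Nov 10→Fong.

3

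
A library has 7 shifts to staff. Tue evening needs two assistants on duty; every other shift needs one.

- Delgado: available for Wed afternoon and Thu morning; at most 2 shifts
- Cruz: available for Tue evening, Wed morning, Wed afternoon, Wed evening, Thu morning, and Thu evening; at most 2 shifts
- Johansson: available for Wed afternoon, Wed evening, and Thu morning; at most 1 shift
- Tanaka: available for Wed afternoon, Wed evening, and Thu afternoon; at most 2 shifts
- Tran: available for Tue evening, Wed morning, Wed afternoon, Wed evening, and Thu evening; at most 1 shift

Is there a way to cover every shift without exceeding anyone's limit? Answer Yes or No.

Total capacity is 8 and 8 slots are needed, so capacity alone doesn't rule it out.
Shifts {Tue evening, Wed morning, Thu evening} need 4 worker-slots in total, but the assistants available for any of those shifts (Cruz and Tran) can supply at most 3 among them. So no valid schedule exists.

No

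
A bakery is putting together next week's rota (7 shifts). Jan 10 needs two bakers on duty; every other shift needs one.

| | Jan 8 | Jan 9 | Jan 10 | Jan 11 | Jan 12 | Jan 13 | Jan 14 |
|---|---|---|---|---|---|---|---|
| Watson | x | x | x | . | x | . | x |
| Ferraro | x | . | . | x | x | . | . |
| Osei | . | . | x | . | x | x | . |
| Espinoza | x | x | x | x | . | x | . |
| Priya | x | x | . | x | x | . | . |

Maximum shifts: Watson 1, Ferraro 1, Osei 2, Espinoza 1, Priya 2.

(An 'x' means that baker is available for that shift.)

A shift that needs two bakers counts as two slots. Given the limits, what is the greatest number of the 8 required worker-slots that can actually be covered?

Total capacity across all bakers is 1+1+2+1+2 = 7, and 8 slots are needed, so at most 7 can be filled.
An assignment achieving 7: Jan 8→Priya, Jan 9→Espinoza, Jan 10→Osei, Jan 11→Ferraro, Jan 12→Priya, Jan 13→Osei, Jan 14→Watson.
Loads: Watson 1/1, Ferraro 1/1, Osei 2/2, Espinoza 1/1, Priya 2/2.

7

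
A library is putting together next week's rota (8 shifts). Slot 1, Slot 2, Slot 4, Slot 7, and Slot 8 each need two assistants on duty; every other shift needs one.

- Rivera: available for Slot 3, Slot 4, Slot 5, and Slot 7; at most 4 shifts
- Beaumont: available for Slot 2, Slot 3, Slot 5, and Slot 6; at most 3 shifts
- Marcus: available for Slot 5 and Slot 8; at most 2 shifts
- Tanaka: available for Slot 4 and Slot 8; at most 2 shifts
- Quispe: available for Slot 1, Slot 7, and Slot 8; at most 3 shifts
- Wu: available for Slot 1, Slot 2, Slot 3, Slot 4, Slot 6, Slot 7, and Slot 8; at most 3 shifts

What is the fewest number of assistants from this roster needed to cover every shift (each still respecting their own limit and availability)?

5

13 slots to fill and no one can take more than 4, so at least ⌈13/4⌉ = 4 assistants are needed.
No set of 4 assistants can cover every shift (each such set leaves at least one shift with no one available or exceeds a cap).
Rivera, Beaumont, Marcus, Quispe, and Wu alone can cover everything: Slot 1→Quispe+Wu, Slot 2→Beaumont+Wu, Slot 3→Rivera, Slot 4→Rivera+Wu, Slot 5→Rivera, Slot 6→Beaumont, Slot 7→Rivera+Quispe, Slot 8→Marcus+Quispe.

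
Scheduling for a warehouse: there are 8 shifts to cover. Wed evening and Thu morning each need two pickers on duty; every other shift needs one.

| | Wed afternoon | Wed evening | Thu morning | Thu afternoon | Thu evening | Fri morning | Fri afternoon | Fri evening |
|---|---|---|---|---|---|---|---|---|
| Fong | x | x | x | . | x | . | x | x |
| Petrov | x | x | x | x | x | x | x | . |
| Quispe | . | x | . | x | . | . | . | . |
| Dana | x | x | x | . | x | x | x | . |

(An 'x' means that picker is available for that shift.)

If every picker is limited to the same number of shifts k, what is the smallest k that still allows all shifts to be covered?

3

With 4 pickers and 10 worker-slots to fill, someone must work at least ⌈10/4⌉ = 3 shifts, so k ≥ 3.
k = 3 works: Wed afternoon→Fong, Wed evening→Quispe+Dana, Thu morning→Fong+Petrov, Thu afternoon→Petrov, Thu evening→Dana, Fri morning→Petrov, Fri afternoon→Dana, Fri evening→Fong.
Loads: Fong 3, Petrov 3, Quispe 1, Dana 3 — all ≤ 3.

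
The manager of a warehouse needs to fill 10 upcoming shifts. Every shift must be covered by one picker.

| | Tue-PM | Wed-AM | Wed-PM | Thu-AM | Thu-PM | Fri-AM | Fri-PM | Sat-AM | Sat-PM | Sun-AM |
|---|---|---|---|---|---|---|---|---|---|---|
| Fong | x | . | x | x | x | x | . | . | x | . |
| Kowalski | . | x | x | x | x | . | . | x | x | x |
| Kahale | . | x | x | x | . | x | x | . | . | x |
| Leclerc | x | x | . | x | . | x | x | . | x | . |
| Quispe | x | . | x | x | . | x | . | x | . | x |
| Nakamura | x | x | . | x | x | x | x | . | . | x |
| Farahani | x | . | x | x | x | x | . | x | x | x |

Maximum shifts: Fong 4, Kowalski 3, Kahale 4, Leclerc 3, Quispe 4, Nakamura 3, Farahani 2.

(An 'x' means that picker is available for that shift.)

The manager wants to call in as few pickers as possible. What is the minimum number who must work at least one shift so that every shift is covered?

3

10 slots to fill and no one can take more than 4, so at least ⌈10/4⌉ = 3 pickers are needed.
Fong, Kowalski, and Kahale alone can cover everything: Tue-PM→Fong, Wed-AM→Kowalski, Wed-PM→Kahale, Thu-AM→Kahale, Thu-PM→Fong, Fri-AM→Fong, Fri-PM→Kahale, Sat-AM→Kowalski, Sat-PM→Fong, Sun-AM→Kowalski.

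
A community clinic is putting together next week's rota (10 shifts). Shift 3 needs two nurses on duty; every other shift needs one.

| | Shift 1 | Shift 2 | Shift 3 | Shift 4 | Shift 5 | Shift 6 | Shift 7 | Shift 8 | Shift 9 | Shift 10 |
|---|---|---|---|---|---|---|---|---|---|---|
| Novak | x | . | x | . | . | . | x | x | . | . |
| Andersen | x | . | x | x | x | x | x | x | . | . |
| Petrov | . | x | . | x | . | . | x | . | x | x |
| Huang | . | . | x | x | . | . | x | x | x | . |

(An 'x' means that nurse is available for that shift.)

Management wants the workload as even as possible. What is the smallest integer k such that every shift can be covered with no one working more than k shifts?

With 4 nurses and 11 worker-slots to fill, someone must work at least ⌈11/4⌉ = 3 shifts, so k ≥ 3.
k = 3 works: Shift 1→Novak, Shift 2→Petrov, Shift 3→Novak+Andersen, Shift 4→Huang, Shift 5→Andersen, Shift 6→Andersen, Shift 7→Huang, Shift 8→Novak, Shift 9→Petrov, Shift 10→Petrov.
Loads: Novak 3, Andersen 3, Petrov 3, Huang 2 — all ≤ 3.

3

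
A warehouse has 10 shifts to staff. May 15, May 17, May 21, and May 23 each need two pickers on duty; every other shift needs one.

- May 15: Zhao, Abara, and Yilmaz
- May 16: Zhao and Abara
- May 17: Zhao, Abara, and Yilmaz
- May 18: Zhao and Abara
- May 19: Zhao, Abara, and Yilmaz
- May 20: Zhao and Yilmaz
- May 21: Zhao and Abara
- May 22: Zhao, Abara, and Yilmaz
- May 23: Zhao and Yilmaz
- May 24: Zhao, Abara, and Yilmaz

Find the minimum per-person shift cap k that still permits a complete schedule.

5

With 3 pickers and 14 worker-slots to fill, someone must work at least ⌈14/3⌉ = 5 shifts, so k ≥ 5.
k = 5 works: May 15→Abara+Yilmaz, May 16→Zhao, May 17→Abara+Yilmaz, May 18→Zhao, May 19→Abara, May 20→Zhao, May 21→Zhao+Abara, May 22→Abara, May 23→Zhao+Yilmaz, May 24→Yilmaz.
Loads: Zhao 5, Abara 5, Yilmaz 4 — all ≤ 5.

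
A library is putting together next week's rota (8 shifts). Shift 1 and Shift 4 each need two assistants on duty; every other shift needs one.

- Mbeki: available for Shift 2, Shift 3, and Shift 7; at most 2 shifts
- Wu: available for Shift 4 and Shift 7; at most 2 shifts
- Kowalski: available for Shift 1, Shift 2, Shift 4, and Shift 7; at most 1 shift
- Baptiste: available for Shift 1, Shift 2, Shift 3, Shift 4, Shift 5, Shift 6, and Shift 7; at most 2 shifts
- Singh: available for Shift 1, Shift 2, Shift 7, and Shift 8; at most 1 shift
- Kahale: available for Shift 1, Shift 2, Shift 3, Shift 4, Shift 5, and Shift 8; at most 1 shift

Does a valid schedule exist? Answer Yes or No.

Shifts {Shift 1, Shift 4, Shift 5, Shift 6, Shift 8} need 7 worker-slots in total, but the assistants available for any of those shifts (Wu, Kowalski, Baptiste, Singh, and Kahale) can supply at most 6 among them. So no valid schedule exists.

No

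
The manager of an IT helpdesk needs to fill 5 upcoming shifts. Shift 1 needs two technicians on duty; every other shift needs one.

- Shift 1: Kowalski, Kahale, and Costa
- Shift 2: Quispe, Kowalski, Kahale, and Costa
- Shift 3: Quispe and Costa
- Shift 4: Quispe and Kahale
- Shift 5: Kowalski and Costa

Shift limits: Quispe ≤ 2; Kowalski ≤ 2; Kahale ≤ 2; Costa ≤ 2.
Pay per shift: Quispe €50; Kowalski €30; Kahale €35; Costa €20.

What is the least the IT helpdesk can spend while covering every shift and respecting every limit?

Picking the cheapest available technician for each shift independently would cost €145, but that ignores the shift limits.
An optimal schedule: Shift 1→Kowalski+Kahale, Shift 2→Kowalski, Shift 3→Costa, Shift 4→Kahale, Shift 5→Costa.
Total: 30 + 35 + 30 + 20 + 35 + 20 = €170.

€170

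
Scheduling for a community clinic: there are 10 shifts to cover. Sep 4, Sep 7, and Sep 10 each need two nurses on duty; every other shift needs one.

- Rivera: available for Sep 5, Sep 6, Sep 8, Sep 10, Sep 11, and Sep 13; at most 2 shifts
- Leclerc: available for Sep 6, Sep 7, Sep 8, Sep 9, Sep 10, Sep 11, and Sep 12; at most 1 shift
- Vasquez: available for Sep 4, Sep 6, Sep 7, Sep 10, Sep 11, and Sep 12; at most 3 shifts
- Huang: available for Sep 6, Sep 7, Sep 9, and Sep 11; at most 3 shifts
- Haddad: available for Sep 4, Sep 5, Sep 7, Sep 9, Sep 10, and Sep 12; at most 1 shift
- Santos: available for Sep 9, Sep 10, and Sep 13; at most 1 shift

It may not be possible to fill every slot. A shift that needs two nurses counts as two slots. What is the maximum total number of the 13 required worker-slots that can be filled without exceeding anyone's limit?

11

Total capacity across all nurses is 2+1+3+3+1+1 = 11, and 13 slots are needed, so at most 11 can be filled.
An assignment achieving 11: Sep 4→Vasquez+Haddad, Sep 5→Rivera, Sep 6→Vasquez, Sep 7→Vasquez+Huang, Sep 8→Rivera, Sep 9→Huang, Sep 11→Huang, Sep 12→Leclerc, Sep 13→Santos.
Loads: Rivera 2/2, Leclerc 1/1, Vasquez 3/3, Huang 3/3, Haddad 1/1, Santos 1/1.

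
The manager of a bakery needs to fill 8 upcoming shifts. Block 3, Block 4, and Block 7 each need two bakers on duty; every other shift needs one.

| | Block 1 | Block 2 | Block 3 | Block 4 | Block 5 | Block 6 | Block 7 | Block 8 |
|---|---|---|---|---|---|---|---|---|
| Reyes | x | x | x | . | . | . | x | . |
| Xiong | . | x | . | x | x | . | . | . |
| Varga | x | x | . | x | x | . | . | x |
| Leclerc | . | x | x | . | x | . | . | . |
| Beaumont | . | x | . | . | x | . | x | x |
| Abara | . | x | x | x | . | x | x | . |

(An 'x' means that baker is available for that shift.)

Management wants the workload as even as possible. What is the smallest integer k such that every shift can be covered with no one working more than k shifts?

2

With 6 bakers and 11 worker-slots to fill, someone must work at least ⌈11/6⌉ = 2 shifts, so k ≥ 2.
k = 2 works: Block 1→Reyes, Block 2→Leclerc, Block 3→Reyes+Leclerc, Block 4→Xiong+Varga, Block 5→Xiong, Block 6→Abara, Block 7→Beaumont+Abara, Block 8→Varga.
Loads: Reyes 2, Xiong 2, Varga 2, Leclerc 2, Beaumont 1, Abara 2 — all ≤ 2.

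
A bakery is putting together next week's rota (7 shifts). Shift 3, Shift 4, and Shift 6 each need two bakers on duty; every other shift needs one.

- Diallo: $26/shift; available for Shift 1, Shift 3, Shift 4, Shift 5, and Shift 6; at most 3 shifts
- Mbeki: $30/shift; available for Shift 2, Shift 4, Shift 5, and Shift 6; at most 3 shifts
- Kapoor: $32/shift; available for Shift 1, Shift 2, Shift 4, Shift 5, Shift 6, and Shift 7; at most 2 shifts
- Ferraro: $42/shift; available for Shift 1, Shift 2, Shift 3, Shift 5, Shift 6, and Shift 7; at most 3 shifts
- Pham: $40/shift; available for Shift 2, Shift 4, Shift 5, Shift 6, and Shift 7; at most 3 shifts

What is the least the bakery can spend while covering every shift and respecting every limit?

$314

Shift 3 can only be covered by Diallo and Ferraro, so that assignment is forced.
Picking the cheapest available baker for each shift independently would cost $294, but that ignores the shift limits.
An optimal schedule: Shift 1→Diallo, Shift 2→Mbeki, Shift 3→Diallo+Ferraro, Shift 4→Mbeki+Kapoor, Shift 5→Diallo, Shift 6→Mbeki+Pham, Shift 7→Kapoor.
Total: 26 + 30 + 26 + 42 + 30 + 32 + 26 + 30 + 40 + 32 = $314.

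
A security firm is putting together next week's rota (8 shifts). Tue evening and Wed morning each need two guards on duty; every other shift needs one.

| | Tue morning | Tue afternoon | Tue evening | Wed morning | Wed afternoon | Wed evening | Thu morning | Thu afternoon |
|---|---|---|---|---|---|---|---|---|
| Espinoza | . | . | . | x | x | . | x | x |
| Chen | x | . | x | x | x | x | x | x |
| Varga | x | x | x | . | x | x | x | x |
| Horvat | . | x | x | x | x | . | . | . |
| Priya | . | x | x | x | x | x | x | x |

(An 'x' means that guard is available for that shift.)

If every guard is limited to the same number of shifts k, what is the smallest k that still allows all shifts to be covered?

2

With 5 guards and 10 worker-slots to fill, someone must work at least ⌈10/5⌉ = 2 shifts, so k ≥ 2.
k = 2 works: Tue morning→Chen, Tue afternoon→Varga, Tue evening→Horvat+Priya, Wed morning→Horvat+Priya, Wed afternoon→Varga, Wed evening→Chen, Thu morning→Espinoza, Thu afternoon→Espinoza.
Loads: Espinoza 2, Chen 2, Varga 2, Horvat 2, Priya 2 — all ≤ 2.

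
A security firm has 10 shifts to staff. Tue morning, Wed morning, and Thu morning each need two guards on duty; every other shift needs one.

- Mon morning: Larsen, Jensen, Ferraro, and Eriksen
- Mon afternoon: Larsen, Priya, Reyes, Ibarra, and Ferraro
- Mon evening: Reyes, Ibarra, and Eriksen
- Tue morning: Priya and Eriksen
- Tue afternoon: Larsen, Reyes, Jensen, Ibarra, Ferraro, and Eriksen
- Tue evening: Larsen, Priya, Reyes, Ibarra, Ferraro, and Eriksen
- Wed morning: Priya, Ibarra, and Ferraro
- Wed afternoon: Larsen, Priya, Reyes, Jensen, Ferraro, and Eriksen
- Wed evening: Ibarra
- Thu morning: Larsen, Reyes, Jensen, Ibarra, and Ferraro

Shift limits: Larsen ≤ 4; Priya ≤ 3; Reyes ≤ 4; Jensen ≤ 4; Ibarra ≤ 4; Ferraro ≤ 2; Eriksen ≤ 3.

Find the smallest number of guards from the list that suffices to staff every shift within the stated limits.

13 slots to fill and no one can take more than 4, so at least ⌈13/4⌉ = 4 guards are needed.
Larsen, Priya, Ibarra, and Eriksen alone can cover everything: Mon morning→Larsen, Mon afternoon→Larsen, Mon evening→Ibarra, Tue morning→Priya+Eriksen, Tue afternoon→Larsen, Tue evening→Eriksen, Wed morning→Priya+Ibarra, Wed afternoon→Priya, Wed evening→Ibarra, Thu morning→Larsen+Ibarra.

4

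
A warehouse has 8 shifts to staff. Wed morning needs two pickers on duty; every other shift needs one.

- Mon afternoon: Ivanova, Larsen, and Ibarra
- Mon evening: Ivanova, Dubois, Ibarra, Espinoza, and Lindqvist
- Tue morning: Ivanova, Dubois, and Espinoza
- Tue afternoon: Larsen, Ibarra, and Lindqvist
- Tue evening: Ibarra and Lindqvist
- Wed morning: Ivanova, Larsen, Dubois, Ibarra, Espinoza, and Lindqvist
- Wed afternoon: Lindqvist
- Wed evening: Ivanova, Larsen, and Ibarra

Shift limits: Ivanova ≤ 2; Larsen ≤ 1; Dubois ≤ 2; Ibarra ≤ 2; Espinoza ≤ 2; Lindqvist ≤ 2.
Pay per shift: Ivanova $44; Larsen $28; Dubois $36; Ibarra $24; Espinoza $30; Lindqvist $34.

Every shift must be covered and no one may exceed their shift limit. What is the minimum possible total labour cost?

$276

Wed afternoon can only be covered by Lindqvist, so that assignment is forced.
Picking the cheapest available picker for each shift independently would cost $236, but that ignores the shift limits.
An optimal schedule: Mon afternoon→Ibarra, Mon evening→Dubois, Tue morning→Espinoza, Tue afternoon→Lindqvist, Tue evening→Ibarra, Wed morning→Espinoza+Dubois, Wed afternoon→Lindqvist, Wed evening→Larsen.
Total: 24 + 36 + 30 + 34 + 24 + 30 + 36 + 34 + 28 = $276.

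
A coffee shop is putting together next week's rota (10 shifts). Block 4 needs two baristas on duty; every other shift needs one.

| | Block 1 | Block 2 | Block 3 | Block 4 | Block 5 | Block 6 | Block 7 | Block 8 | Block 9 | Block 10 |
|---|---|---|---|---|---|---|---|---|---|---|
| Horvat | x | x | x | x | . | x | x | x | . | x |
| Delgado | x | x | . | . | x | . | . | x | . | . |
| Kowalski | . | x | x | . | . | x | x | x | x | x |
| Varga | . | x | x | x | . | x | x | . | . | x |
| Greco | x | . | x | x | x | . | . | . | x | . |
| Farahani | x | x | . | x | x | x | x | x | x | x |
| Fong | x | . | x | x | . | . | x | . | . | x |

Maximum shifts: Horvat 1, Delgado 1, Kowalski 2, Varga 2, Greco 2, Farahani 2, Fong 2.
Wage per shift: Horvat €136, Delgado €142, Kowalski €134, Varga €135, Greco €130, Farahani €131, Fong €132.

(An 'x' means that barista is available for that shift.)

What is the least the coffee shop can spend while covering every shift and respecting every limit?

€1460

Picking the cheapest available barista for each shift independently would cost €1436, but that ignores the shift limits.
An optimal schedule: Block 1→Fong, Block 2→Kowalski, Block 3→Fong, Block 4→Varga+Horvat, Block 5→Greco, Block 6→Farahani, Block 7→Kowalski, Block 8→Farahani, Block 9→Greco, Block 10→Varga.
Total: 132 + 134 + 132 + 135 + 136 + 130 + 131 + 134 + 131 + 130 + 135 = €1460.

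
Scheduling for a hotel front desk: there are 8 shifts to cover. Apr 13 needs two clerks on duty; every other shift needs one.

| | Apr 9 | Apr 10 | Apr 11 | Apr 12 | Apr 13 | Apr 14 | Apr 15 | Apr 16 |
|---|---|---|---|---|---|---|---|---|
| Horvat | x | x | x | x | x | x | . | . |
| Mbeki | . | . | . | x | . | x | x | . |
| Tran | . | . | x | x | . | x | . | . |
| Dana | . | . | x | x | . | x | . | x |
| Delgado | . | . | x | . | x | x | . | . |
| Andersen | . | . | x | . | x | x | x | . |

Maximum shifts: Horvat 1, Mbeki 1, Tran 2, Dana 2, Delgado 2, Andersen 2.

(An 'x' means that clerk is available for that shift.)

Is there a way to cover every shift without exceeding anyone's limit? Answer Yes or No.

Total capacity is 10 and 9 slots are needed, so capacity alone doesn't rule it out.
Shifts {Apr 9, Apr 10} need 2 worker-slots in total, but the clerks available for any of those shifts (Horvat) can supply at most 1 among them. So no valid schedule exists.

No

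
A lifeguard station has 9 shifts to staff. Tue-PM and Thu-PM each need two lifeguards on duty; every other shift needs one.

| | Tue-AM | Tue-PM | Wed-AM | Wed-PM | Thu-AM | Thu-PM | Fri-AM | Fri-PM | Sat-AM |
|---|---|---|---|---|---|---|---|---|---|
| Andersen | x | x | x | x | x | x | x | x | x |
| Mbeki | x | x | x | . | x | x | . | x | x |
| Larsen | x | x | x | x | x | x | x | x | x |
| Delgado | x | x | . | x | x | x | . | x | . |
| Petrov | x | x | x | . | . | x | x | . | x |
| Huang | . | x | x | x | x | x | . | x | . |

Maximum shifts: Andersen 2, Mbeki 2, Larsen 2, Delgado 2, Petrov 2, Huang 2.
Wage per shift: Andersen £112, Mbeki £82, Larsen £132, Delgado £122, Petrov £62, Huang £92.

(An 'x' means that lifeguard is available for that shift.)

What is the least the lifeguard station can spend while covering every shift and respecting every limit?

£1072

Picking the cheapest available lifeguard for each shift independently would cost £792, but that ignores the shift limits.
An optimal schedule: Tue-AM→Mbeki, Tue-PM→Andersen+Delgado, Wed-AM→Mbeki, Wed-PM→Huang, Thu-AM→Huang, Thu-PM→Delgado+Larsen, Fri-AM→Petrov, Fri-PM→Andersen, Sat-AM→Petrov.
Total: 82 + 112 + 122 + 82 + 92 + 92 + 122 + 132 + 62 + 112 + 62 = £1072.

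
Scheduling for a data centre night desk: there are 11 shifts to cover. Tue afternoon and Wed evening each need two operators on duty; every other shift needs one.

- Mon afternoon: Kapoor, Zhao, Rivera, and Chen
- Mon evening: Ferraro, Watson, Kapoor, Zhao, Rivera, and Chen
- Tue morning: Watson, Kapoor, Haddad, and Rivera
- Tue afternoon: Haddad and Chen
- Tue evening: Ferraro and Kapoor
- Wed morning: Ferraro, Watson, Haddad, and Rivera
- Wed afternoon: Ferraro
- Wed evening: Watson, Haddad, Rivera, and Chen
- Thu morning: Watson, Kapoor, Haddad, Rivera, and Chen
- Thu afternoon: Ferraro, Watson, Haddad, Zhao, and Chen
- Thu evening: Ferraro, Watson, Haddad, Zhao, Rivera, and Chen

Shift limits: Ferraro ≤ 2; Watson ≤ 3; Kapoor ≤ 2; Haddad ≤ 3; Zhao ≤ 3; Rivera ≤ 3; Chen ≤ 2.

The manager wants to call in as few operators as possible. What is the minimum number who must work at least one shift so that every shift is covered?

5

13 slots to fill and no one can take more than 3, so at least ⌈13/3⌉ = 5 operators are needed.
Ferraro, Watson, Haddad, Zhao, and Chen alone can cover everything: Mon afternoon→Zhao, Mon evening→Zhao, Tue morning→Watson, Tue afternoon→Haddad+Chen, Tue evening→Ferraro, Wed morning→Watson, Wed afternoon→Ferraro, Wed evening→Watson+Haddad, Thu morning→Haddad, Thu afternoon→Zhao, Thu evening→Chen.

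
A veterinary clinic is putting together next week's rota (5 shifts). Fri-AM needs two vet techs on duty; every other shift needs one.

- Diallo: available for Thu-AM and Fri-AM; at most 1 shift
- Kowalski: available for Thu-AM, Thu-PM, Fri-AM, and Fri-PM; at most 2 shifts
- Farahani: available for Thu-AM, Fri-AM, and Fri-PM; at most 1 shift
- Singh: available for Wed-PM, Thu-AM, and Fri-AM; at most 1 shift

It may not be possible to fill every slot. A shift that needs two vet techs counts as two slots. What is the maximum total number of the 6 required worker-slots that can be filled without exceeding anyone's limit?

5

Total capacity across all vet techs is 1+2+1+1 = 5, and 6 slots are needed, so at most 5 can be filled.
An assignment achieving 5: Wed-PM→Singh, Thu-AM→Diallo, Thu-PM→Kowalski, Fri-AM→Farahani, Fri-PM→Kowalski.
Loads: Diallo 1/1, Kowalski 2/2, Farahani 1/1, Singh 1/1.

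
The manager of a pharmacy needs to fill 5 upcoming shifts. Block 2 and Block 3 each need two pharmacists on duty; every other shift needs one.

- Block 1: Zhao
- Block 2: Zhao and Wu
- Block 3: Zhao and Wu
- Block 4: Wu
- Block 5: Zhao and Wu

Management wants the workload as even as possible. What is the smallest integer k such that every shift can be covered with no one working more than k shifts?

4

With 2 pharmacists and 7 worker-slots to fill, someone must work at least ⌈7/2⌉ = 4 shifts, so k ≥ 4.
k = 4 works: Block 1→Zhao, Block 2→Zhao+Wu, Block 3→Zhao+Wu, Block 4→Wu, Block 5→Zhao.
Loads: Zhao 4, Wu 3 — all ≤ 4.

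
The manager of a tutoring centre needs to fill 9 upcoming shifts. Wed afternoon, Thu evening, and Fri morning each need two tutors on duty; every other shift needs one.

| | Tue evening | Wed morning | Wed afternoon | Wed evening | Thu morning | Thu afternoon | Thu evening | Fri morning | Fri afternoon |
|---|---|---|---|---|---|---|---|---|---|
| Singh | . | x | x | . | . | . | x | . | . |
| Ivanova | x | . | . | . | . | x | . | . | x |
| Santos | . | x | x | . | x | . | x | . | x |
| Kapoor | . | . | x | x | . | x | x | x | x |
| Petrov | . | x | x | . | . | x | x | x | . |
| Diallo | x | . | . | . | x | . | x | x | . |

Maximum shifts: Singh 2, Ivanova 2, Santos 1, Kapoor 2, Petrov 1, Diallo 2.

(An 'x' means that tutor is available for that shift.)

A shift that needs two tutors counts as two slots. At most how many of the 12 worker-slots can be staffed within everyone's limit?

Total capacity across all tutors is 2+2+1+2+1+2 = 10, and 12 slots are needed, so at most 10 can be filled.
An assignment achieving 10: Tue evening→Ivanova, Wed morning→Singh, Wed afternoon→Singh+Petrov, Wed evening→Kapoor, Thu morning→Santos, Thu afternoon→Ivanova, Thu evening→Diallo, Fri morning→Kapoor+Diallo.
Loads: Singh 2/2, Ivanova 2/2, Santos 1/1, Kapoor 2/2, Petrov 1/1, Diallo 2/2.

10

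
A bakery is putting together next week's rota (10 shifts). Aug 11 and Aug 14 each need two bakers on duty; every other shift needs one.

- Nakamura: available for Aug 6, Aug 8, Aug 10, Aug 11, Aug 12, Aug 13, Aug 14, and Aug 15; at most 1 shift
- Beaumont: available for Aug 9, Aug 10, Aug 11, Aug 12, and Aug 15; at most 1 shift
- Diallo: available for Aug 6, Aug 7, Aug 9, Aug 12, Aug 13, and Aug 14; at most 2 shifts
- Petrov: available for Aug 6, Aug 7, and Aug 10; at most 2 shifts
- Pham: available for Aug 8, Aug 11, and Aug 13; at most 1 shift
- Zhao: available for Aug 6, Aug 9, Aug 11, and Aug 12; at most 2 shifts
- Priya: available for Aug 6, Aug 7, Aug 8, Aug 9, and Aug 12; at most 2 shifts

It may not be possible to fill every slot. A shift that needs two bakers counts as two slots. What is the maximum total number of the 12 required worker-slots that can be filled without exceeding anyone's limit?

11

Total capacity across all bakers is 1+1+2+2+1+2+2 = 11, and 12 slots are needed, so at most 11 can be filled.
An assignment achieving 11: Aug 6→Petrov, Aug 7→Diallo, Aug 8→Priya, Aug 9→Zhao, Aug 10→Petrov, Aug 11→Zhao, Aug 12→Priya, Aug 13→Pham, Aug 14→Nakamura+Diallo, Aug 15→Beaumont.
Loads: Nakamura 1/1, Beaumont 1/1, Diallo 2/2, Petrov 2/2, Pham 1/1, Zhao 2/2, Priya 2/2.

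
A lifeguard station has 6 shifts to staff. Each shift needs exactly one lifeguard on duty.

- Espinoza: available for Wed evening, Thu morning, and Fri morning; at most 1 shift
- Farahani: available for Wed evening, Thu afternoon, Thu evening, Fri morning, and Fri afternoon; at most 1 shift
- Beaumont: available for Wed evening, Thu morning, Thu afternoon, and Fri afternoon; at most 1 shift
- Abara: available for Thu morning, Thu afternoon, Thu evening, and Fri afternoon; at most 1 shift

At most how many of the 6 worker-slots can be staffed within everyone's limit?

Total capacity across all lifeguards is 1+1+1+1 = 4, and 6 slots are needed, so at most 4 can be filled.
An assignment achieving 4: Wed evening→Beaumont, Thu morning→Abara, Thu evening→Farahani, Fri morning→Espinoza.
Loads: Espinoza 1/1, Farahani 1/1, Beaumont 1/1, Abara 1/1.

4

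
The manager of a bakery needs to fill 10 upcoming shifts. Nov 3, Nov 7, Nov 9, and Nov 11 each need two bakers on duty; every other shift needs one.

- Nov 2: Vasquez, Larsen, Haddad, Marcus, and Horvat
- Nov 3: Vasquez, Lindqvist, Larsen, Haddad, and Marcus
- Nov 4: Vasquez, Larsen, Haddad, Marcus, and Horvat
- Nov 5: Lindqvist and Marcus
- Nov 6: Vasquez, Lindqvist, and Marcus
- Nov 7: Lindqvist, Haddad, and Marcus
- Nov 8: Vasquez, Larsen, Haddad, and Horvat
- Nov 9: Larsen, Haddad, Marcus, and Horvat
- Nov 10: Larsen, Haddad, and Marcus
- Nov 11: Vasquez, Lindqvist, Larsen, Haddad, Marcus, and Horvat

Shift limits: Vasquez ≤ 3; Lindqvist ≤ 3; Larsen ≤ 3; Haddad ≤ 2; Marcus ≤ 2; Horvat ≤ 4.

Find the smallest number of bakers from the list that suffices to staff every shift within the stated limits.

14 slots to fill and no one can take more than 4, so at least ⌈14/4⌉ = 4 bakers are needed.
Any 4 bakers together have capacity at most 4+3+3+3 = 13 < 14 slots, so 4 can never suffice.
Vasquez, Lindqvist, Larsen, Haddad, and Horvat alone can cover everything: Nov 2→Vasquez, Nov 3→Vasquez+Lindqvist, Nov 4→Horvat, Nov 5→Lindqvist, Nov 6→Vasquez, Nov 7→Lindqvist+Haddad, Nov 8→Horvat, Nov 9→Larsen+Haddad, Nov 10→Larsen, Nov 11→Larsen+Horvat.

5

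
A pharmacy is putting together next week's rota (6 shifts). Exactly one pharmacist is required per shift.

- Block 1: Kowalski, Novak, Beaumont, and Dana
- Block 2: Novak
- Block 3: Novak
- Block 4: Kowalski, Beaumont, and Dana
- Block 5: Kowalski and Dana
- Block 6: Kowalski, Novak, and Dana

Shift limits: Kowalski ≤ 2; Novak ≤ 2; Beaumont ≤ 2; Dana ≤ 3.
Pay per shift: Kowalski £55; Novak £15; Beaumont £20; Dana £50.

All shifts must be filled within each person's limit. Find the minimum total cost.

Block 2 can only be covered by Novak, so that assignment is forced.
Block 3 can only be covered by Novak, so that assignment is forced.
Picking the cheapest available pharmacist for each shift independently would cost £130, but that ignores the shift limits.
An optimal schedule: Block 1→Beaumont, Block 2→Novak, Block 3→Novak, Block 4→Beaumont, Block 5→Dana, Block 6→Dana.
Total: 20 + 15 + 15 + 20 + 50 + 50 = £170.

£170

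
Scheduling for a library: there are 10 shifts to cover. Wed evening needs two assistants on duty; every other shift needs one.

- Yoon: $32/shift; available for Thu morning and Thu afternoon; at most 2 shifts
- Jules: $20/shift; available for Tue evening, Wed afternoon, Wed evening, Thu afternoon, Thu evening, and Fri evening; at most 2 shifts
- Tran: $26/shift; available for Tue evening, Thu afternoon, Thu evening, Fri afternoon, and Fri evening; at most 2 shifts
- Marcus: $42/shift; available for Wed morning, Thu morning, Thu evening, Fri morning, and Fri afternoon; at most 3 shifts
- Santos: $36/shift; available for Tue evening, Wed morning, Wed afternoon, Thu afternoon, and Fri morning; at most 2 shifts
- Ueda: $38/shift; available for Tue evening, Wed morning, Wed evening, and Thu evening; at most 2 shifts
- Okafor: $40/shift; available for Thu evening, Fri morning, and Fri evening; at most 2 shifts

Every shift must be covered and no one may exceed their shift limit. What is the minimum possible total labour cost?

Wed evening can only be covered by Jules and Ueda, so that assignment is forced.
Picking the cheapest available assistant for each shift independently would cost $288, but that ignores the shift limits.
An optimal schedule: Tue evening→Ueda, Wed morning→Santos, Wed afternoon→Jules, Wed evening→Jules+Ueda, Thu morning→Yoon, Thu afternoon→Yoon, Thu evening→Okafor, Fri morning→Santos, Fri afternoon→Tran, Fri evening→Tran.
Total: 38 + 36 + 20 + 20 + 38 + 32 + 32 + 40 + 36 + 26 + 26 = $344.

$344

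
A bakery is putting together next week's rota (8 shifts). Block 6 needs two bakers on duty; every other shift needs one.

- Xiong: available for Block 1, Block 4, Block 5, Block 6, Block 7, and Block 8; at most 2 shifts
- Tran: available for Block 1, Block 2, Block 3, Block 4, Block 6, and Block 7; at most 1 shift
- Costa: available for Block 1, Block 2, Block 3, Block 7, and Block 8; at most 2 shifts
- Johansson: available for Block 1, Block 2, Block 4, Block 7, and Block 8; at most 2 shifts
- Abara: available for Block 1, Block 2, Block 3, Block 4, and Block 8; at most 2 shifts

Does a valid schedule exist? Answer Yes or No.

Block 5 can only be covered by Xiong, so that assignment is forced.
Block 6 can only be covered by Xiong and Tran, so that assignment is forced.
One valid schedule: Block 1→Abara, Block 2→Costa, Block 3→Costa, Block 4→Johansson, Block 5→Xiong, Block 6→Xiong+Tran, Block 7→Johansson, Block 8→Abara.
Loads: Xiong 2/2, Tran 1/1, Costa 2/2, Johansson 2/2, Abara 2/2 — all within limits.

Yes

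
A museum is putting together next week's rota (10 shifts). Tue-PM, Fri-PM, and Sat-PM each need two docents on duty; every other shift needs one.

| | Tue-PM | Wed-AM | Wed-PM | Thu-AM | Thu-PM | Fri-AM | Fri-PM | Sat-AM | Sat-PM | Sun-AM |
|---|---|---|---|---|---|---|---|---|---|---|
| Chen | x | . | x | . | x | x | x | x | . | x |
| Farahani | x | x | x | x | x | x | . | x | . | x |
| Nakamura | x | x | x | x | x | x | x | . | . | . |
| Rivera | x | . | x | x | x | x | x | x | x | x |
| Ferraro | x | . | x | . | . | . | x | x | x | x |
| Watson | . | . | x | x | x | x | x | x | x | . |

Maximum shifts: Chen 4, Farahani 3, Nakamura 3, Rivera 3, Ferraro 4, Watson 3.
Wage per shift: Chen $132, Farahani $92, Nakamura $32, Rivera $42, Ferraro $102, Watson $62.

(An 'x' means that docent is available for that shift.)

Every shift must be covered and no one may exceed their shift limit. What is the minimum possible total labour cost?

Picking the cheapest available docent for each shift independently would cost $496, but that ignores the shift limits.
An optimal schedule: Tue-PM→Rivera+Farahani, Wed-AM→Nakamura, Wed-PM→Farahani, Thu-AM→Nakamura, Thu-PM→Nakamura, Fri-AM→Watson, Fri-PM→Watson+Ferraro, Sat-AM→Farahani, Sat-PM→Rivera+Watson, Sun-AM→Rivera.
Total: 42 + 92 + 32 + 92 + 32 + 32 + 62 + 62 + 102 + 92 + 42 + 62 + 42 = $786.

$786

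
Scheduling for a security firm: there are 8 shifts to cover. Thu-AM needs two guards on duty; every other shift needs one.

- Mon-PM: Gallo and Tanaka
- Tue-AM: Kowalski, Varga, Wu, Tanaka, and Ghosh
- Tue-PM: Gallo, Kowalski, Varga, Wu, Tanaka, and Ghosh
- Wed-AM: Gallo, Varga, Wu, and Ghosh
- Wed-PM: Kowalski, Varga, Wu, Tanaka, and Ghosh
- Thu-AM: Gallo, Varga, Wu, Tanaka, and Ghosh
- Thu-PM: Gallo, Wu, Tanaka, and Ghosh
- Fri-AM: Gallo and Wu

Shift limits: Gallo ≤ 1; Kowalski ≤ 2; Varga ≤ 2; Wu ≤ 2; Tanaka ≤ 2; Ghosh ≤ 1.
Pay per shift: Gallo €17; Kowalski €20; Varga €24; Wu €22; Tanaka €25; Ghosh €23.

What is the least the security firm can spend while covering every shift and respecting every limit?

Picking the cheapest available guard for each shift independently would cost €164, but that ignores the shift limits.
An optimal schedule: Mon-PM→Gallo, Tue-AM→Kowalski, Tue-PM→Varga, Wed-AM→Varga, Wed-PM→Kowalski, Thu-AM→Tanaka+Ghosh, Thu-PM→Wu, Fri-AM→Wu.
Total: 17 + 20 + 24 + 24 + 20 + 25 + 23 + 22 + 22 = €197.

€197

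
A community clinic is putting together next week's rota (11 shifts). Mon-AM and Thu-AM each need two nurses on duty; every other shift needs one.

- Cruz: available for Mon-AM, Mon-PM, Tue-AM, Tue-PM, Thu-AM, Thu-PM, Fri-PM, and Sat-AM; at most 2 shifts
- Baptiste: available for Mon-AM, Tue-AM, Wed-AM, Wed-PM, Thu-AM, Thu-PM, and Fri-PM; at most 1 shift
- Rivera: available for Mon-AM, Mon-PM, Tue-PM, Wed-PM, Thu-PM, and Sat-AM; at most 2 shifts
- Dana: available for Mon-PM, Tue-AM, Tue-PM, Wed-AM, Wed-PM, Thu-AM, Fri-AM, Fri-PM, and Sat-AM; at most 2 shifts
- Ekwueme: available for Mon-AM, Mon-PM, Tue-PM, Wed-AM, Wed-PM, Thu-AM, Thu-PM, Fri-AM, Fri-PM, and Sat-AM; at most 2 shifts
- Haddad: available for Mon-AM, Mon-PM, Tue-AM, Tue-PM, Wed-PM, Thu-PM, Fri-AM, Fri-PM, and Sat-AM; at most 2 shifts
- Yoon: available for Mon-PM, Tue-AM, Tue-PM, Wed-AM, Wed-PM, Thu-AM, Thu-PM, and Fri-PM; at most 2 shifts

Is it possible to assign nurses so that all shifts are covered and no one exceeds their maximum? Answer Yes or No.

Yes

One valid schedule: Mon-AM→Ekwueme+Haddad, Mon-PM→Rivera, Tue-AM→Cruz, Tue-PM→Rivera, Wed-AM→Baptiste, Wed-PM→Dana, Thu-AM→Ekwueme+Yoon, Thu-PM→Haddad, Fri-AM→Dana, Fri-PM→Yoon, Sat-AM→Cruz.
Loads: Cruz 2/2, Baptiste 1/1, Rivera 2/2, Dana 2/2, Ekwueme 2/2, Haddad 2/2, Yoon 2/2 — all within limits.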